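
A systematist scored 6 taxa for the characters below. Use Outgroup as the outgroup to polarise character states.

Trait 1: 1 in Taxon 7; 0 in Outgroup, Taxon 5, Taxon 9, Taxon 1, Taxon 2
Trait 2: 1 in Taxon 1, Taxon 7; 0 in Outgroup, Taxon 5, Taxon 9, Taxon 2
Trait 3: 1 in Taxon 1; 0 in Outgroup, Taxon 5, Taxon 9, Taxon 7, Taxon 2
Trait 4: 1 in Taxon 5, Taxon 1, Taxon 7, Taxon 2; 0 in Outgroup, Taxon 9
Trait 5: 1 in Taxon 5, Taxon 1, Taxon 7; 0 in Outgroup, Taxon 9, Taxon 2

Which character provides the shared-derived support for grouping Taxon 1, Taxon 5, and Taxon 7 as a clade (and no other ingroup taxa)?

The outgroup has state '0' for every character, so '1' is the derived state throughout.
Trait 1 (derived state '1') is unique to Taxon 7 (autapomorphy; uninformative for grouping).
Trait 2 (derived state '1') is shared by Taxon 1 and Taxon 7 — a synapomorphy uniting that clade.
Trait 3 (derived state '1') is unique to Taxon 1 (autapomorphy; uninformative for grouping).
Trait 4 (derived state '1') is shared by Taxon 1, Taxon 2, Taxon 5, and Taxon 7 — a synapomorphy uniting that clade.
Trait 5 (derived state '1') is shared by Taxon 1, Taxon 5, and Taxon 7 — a synapomorphy uniting that clade.
Most parsimonious ingroup topology: (((Taxon 5,(Taxon 1,Taxon 7)),Taxon 2),Taxon 9).
The clade {Taxon 1, Taxon 5, Taxon 7} is supported by Trait 5: its derived state '1' occurs in exactly those taxa and in no other taxon (including the outgroup).

Trait 5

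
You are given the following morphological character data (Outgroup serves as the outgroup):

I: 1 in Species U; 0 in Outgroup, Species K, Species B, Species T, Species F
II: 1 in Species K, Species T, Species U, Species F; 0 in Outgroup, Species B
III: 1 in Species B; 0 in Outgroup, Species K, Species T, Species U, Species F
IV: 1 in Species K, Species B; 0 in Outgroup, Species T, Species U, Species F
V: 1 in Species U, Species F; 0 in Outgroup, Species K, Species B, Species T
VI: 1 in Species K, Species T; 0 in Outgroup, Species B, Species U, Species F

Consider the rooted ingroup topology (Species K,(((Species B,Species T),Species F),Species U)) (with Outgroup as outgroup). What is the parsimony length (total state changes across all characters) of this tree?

Map each character onto (Species K,(((Species B,Species T),Species F),Species U)) (rooted by Outgroup) and count the minimum state changes it requires (Fitch parsimony):
I: 1; II: 2; III: 1; IV: 2; V: 2; VI: 2.
Total tree length = 10.

10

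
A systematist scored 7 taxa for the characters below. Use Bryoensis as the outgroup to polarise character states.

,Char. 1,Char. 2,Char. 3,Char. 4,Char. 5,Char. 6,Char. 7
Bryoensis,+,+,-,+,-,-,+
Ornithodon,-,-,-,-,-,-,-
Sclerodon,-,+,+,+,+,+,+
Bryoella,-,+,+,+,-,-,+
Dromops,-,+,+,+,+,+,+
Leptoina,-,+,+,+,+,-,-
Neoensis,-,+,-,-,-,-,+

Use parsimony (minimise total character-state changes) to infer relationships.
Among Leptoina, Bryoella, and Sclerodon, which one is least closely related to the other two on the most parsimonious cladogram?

Character polarity is set by the outgroup: the derived state is whichever differs from the outgroup's state, so for Char. 1, Char. 2, Char. 4, Char. 7 the derived state is '-', and for the remaining characters it is '+'.
Char. 1 (derived state '-') is shared by all ingroup taxa — unites the whole ingroup.
Char. 2: derived state '-' in Ornithodon only — an autapomorphy, so it tells us nothing about relationships among taxa.
Char. 3: derived state '+' in Bryoella, Dromops, Leptoina, and Sclerodon only — synapomorphy for {Bryoella, Dromops, Leptoina, Sclerodon}.
Char. 4 (derived state '-') is shared by Neoensis and Ornithodon — a synapomorphy uniting that clade.
Char. 5: derived state '+' in Dromops, Leptoina, and Sclerodon only — synapomorphy for {Dromops, Leptoina, Sclerodon}.
Only Dromops and Sclerodon show the derived state '+' for Char. 6, supporting them as a clade.
Char. 7 (state '-') occurs in Leptoina and Ornithodon but conflicts with the nesting implied by the other characters — most parsimoniously interpreted as homoplasy.
Most parsimonious ingroup topology: ((Ornithodon,Neoensis),(((Sclerodon,Dromops),Leptoina),Bryoella)).
Sclerodon and Leptoina share a more recent common ancestor with each other than either does with Bryoella, so Bryoella is the least closely related of the three.

Bryoella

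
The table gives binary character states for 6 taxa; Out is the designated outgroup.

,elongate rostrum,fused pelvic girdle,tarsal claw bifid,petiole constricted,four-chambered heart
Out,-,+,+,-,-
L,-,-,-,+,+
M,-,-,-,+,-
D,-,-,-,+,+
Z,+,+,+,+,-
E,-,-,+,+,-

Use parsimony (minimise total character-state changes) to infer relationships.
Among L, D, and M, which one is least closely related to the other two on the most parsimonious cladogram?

Character polarity is set by the outgroup: the derived state is whichever differs from the outgroup's state, so for fused pelvic girdle, tarsal claw bifid the derived state is '-', and for the remaining characters it is '+'.
elongate rostrum: derived state '+' in Z only — an autapomorphy, so it tells us nothing about relationships among taxa.
fused pelvic girdle (derived state '-') is shared by D, E, L, and M — a synapomorphy uniting that clade.
tarsal claw bifid: derived state '-' in D, L, and M only — synapomorphy for {D, L, M}.
petiole constricted (derived state '+') is shared by all ingroup taxa — unites the whole ingroup.
Only D and L show the derived state '+' for four-chambered heart, supporting them as a clade.
Most parsimonious ingroup topology: ((((L,D),M),E),Z).
D and L share a more recent common ancestor with each other than either does with M, so M is the least closely related of the three.

M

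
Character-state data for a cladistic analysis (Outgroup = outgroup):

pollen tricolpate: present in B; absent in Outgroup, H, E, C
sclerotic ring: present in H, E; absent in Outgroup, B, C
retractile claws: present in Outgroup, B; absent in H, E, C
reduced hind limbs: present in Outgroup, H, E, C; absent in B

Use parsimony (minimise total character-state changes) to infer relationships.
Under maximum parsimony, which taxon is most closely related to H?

E

Character polarity is set by the outgroup: the derived state is whichever differs from the outgroup's state, so for retractile claws, reduced hind limbs the derived state is 'absent', and for the remaining characters it is 'present'.
pollen tricolpate: derived state 'present' in B only — an autapomorphy, so it tells us nothing about relationships among taxa.
sclerotic ring (derived state 'present') is shared by E and H — a synapomorphy uniting that clade.
retractile claws (derived state 'absent') is shared by C, E, and H — a synapomorphy uniting that clade.
reduced hind limbs (derived state 'absent') is unique to B (autapomorphy; uninformative for grouping).
Most parsimonious ingroup topology: (((H,E),C),B).
H and E form a cherry on this tree, so they are sister taxa.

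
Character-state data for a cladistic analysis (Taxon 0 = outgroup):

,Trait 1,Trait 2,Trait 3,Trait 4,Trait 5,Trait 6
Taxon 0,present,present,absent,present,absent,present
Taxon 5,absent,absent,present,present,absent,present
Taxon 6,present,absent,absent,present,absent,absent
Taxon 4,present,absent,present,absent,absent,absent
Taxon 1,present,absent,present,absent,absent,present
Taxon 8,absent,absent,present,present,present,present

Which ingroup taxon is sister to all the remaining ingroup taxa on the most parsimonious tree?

Character polarity is set by the outgroup: the derived state is whichever differs from the outgroup's state, so for Trait 1, Trait 2, Trait 4, Trait 6 the derived state is 'absent', and for the remaining characters it is 'present'.
Trait 1 (derived state 'absent') is shared by Taxon 5 and Taxon 8 — a synapomorphy uniting that clade.
All ingroup taxa share the derived state 'absent' for Trait 2; it defines the ingroup but does not resolve relationships within it.
Trait 3: derived state 'present' in Taxon 1, Taxon 4, Taxon 5, and Taxon 8 only — synapomorphy for {Taxon 1, Taxon 4, Taxon 5, Taxon 8}.
Only Taxon 1 and Taxon 4 show the derived state 'absent' for Trait 4, supporting them as a clade.
Trait 5 (derived state 'present') is unique to Taxon 8 (autapomorphy; uninformative for grouping).
Trait 6 (state 'absent') occurs in Taxon 4 and Taxon 6 but conflicts with the nesting implied by the other characters — most parsimoniously interpreted as homoplasy.
Most parsimonious ingroup topology: (((Taxon 5,Taxon 8),(Taxon 4,Taxon 1)),Taxon 6).
Taxon 6 is sister to the clade containing all other ingroup taxa, so it is the earliest-diverging (most basal) ingroup lineage.

Taxon 6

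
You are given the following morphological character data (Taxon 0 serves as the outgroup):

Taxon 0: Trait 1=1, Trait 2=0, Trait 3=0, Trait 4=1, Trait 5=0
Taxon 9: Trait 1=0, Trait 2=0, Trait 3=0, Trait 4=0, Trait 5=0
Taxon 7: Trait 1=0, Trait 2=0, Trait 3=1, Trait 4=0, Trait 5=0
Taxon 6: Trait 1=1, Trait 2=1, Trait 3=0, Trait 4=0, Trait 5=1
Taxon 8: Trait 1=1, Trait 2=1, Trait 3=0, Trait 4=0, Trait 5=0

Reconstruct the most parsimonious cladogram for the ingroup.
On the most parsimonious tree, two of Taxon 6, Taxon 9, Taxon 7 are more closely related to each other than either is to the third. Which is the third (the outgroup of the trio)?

Taxon 6

Character polarity is set by the outgroup: the derived state is whichever differs from the outgroup's state, so for Trait 1, Trait 4 the derived state is '0', and for the remaining characters it is '1'.
Only Taxon 7 and Taxon 9 show the derived state '0' for Trait 1, supporting them as a clade.
Only Taxon 6 and Taxon 8 show the derived state '1' for Trait 2, supporting them as a clade.
Trait 3: derived state '1' in Taxon 7 only — an autapomorphy, so it tells us nothing about relationships among taxa.
All ingroup taxa share the derived state '0' for Trait 4; it defines the ingroup but does not resolve relationships within it.
Trait 5 (derived state '1') is unique to Taxon 6 (autapomorphy; uninformative for grouping).
Most parsimonious ingroup topology: ((Taxon 9,Taxon 7),(Taxon 6,Taxon 8)).
Taxon 7 and Taxon 9 share a more recent common ancestor with each other than either does with Taxon 6, so Taxon 6 is the least closely related of the three.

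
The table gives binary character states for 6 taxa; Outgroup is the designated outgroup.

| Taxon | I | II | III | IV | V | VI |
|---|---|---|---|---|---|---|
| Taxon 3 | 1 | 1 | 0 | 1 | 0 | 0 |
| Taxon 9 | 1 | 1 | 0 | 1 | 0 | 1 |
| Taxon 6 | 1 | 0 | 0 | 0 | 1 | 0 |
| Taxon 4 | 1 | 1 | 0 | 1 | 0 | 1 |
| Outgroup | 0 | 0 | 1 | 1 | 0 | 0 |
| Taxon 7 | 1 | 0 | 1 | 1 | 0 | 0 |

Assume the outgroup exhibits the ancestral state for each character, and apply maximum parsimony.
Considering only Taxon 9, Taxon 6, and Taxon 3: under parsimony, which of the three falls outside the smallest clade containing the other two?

Character polarity is set by the outgroup: the derived state is whichever differs from the outgroup's state, so for III, IV the derived state is '0', and for the remaining characters it is '1'.
I (derived state '1') is shared by all ingroup taxa — unites the whole ingroup.
II (derived state '1') is shared by Taxon 3, Taxon 4, and Taxon 9 — a synapomorphy uniting that clade.
III (derived state '0') is shared by Taxon 3, Taxon 4, Taxon 6, and Taxon 9 — a synapomorphy uniting that clade.
IV (derived state '0') is unique to Taxon 6 (autapomorphy; uninformative for grouping).
V: derived state '1' in Taxon 6 only — an autapomorphy, so it tells us nothing about relationships among taxa.
Only Taxon 4 and Taxon 9 show the derived state '1' for VI, supporting them as a clade.
Most parsimonious ingroup topology: ((((Taxon 4,Taxon 9),Taxon 3),Taxon 6),Taxon 7).
Taxon 9 and Taxon 3 share a more recent common ancestor with each other than either does with Taxon 6, so Taxon 6 is the least closely related of the three.

Taxon 6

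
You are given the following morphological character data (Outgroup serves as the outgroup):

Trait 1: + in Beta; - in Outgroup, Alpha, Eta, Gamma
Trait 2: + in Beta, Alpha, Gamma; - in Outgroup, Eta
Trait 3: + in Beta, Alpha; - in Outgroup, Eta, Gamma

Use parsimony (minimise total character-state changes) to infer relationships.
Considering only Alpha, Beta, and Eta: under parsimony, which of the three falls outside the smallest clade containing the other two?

Eta

The outgroup has state '-' for every character, so '+' is the derived state throughout.
Trait 1 (derived state '+') is unique to Beta (autapomorphy; uninformative for grouping).
Trait 2: derived state '+' in Alpha, Beta, and Gamma only — synapomorphy for {Alpha, Beta, Gamma}.
Trait 3: derived state '+' in Alpha and Beta only — synapomorphy for {Alpha, Beta}.
Most parsimonious ingroup topology: (((Beta,Alpha),Gamma),Eta).
Beta and Alpha share a more recent common ancestor with each other than either does with Eta, so Eta is the least closely related of the three.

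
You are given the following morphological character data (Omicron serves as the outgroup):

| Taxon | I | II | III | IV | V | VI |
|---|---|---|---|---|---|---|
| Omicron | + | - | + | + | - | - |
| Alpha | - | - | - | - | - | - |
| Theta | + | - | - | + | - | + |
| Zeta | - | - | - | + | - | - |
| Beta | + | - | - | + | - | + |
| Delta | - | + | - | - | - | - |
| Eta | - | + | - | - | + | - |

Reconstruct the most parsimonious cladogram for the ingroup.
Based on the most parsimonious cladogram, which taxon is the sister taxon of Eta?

Character polarity is set by the outgroup: the derived state is whichever differs from the outgroup's state, so for I, III, IV the derived state is '-', and for the remaining characters it is '+'.
I (derived state '-') is shared by Alpha, Delta, Eta, and Zeta — a synapomorphy uniting that clade.
Only Delta and Eta show the derived state '+' for II, supporting them as a clade.
III (derived state '-') is shared by all ingroup taxa — unites the whole ingroup.
IV: derived state '-' in Alpha, Delta, and Eta only — synapomorphy for {Alpha, Delta, Eta}.
V (derived state '+') is unique to Eta (autapomorphy; uninformative for grouping).
Only Beta and Theta show the derived state '+' for VI, supporting them as a clade.
Most parsimonious ingroup topology: (((Alpha,(Delta,Eta)),Zeta),(Theta,Beta)).
Eta and Delta form a cherry on this tree, so they are sister taxa.

Delta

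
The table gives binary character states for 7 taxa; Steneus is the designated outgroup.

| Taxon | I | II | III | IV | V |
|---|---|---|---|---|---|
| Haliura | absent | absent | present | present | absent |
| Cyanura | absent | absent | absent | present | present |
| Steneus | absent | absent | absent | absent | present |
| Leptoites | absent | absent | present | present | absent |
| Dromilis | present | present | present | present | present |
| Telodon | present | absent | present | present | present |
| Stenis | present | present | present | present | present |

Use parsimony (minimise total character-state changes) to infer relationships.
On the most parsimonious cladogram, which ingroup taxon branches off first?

Character polarity is set by the outgroup: the derived state is whichever differs from the outgroup's state, so for V the derived state is 'absent', and for the remaining characters it is 'present'.
I (derived state 'present') is shared by Dromilis, Stenis, and Telodon — a synapomorphy uniting that clade.
II (derived state 'present') is shared by Dromilis and Stenis — a synapomorphy uniting that clade.
III: derived state 'present' in Dromilis, Haliura, Leptoites, Stenis, and Telodon only — synapomorphy for {Dromilis, Haliura, Leptoites, Stenis, Telodon}.
IV (derived state 'present') is shared by all ingroup taxa — unites the whole ingroup.
Only Haliura and Leptoites show the derived state 'absent' for V, supporting them as a clade.
Most parsimonious ingroup topology: (((Leptoites,Haliura),(Telodon,(Stenis,Dromilis))),Cyanura).
Cyanura is sister to the clade containing all other ingroup taxa, so it is the earliest-diverging (most basal) ingroup lineage.

Cyanura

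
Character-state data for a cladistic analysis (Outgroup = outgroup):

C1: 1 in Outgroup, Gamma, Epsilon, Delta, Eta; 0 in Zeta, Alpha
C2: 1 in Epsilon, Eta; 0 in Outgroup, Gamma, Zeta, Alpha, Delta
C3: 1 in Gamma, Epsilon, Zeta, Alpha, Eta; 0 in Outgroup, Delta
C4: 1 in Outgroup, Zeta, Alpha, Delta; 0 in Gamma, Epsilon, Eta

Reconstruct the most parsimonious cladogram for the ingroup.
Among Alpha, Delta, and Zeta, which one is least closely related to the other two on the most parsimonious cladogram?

Delta

Character polarity is set by the outgroup: the derived state is whichever differs from the outgroup's state, so for C1, C4 the derived state is '0', and for the remaining characters it is '1'.
C1: derived state '0' in Alpha and Zeta only — synapomorphy for {Alpha, Zeta}.
Only Epsilon and Eta show the derived state '1' for C2, supporting them as a clade.
Only Alpha, Epsilon, Eta, Gamma, and Zeta show the derived state '1' for C3, supporting them as a clade.
C4 (derived state '0') is shared by Epsilon, Eta, and Gamma — a synapomorphy uniting that clade.
Most parsimonious ingroup topology: (Delta,(((Epsilon,Eta),Gamma),(Zeta,Alpha))).
Alpha and Zeta share a more recent common ancestor with each other than either does with Delta, so Delta is the least closely related of the three.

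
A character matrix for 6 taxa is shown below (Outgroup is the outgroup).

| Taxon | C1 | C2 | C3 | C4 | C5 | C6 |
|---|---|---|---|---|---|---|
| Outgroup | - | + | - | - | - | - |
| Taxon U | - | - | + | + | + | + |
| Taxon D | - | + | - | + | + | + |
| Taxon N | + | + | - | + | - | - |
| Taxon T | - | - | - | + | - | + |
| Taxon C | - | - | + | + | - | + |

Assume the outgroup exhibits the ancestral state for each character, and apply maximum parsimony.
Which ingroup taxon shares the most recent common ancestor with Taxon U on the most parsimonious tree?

Character polarity is set by the outgroup: the derived state is whichever differs from the outgroup's state, so for C2 the derived state is '-', and for the remaining characters it is '+'.
C1 (derived state '+') is unique to Taxon N (autapomorphy; uninformative for grouping).
C2: derived state '-' in Taxon C, Taxon T, and Taxon U only — synapomorphy for {Taxon C, Taxon T, Taxon U}.
Only Taxon C and Taxon U show the derived state '+' for C3, supporting them as a clade.
C4 (derived state '+') is shared by all ingroup taxa — unites the whole ingroup.
C5 groups Taxon D and Taxon U, which is incompatible with the clades supported by the remaining characters; treating it as convergent (homoplasy) costs fewer steps than any alternative tree.
Only Taxon C, Taxon D, Taxon T, and Taxon U show the derived state '+' for C6, supporting them as a clade.
Most parsimonious ingroup topology: ((((Taxon U,Taxon C),Taxon T),Taxon D),Taxon N).
Taxon U and Taxon C form a cherry on this tree, so they are sister taxa.

Taxon C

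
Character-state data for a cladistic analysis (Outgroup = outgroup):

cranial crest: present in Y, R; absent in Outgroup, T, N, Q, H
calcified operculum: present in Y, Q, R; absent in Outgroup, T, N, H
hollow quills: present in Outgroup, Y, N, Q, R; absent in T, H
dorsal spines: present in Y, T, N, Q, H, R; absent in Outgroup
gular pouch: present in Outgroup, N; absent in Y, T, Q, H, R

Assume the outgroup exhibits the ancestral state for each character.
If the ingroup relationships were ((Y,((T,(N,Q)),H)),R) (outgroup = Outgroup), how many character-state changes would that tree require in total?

Map each character onto ((Y,((T,(N,Q)),H)),R) (rooted by Outgroup) and count the minimum state changes it requires (Fitch parsimony):
cranial crest: 2; calcified operculum: 3; hollow quills: 2; dorsal spines: 1; gular pouch: 2.
Total tree length = 10.

10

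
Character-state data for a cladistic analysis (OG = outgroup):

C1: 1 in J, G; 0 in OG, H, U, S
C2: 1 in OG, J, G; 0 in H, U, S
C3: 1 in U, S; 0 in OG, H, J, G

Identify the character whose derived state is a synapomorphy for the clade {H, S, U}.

Character polarity is set by the outgroup: the derived state is whichever differs from the outgroup's state, so for C2 the derived state is '0', and for the remaining characters it is '1'.
C1: derived state '1' in G and J only — synapomorphy for {G, J}.
C2 (derived state '0') is shared by H, S, and U — a synapomorphy uniting that clade.
Only S and U show the derived state '1' for C3, supporting them as a clade.
Most parsimonious ingroup topology: ((G,J),(H,(U,S))).
The clade {H, S, U} is supported by C2: its derived state '0' occurs in exactly those taxa and in no other taxon (including the outgroup).

C2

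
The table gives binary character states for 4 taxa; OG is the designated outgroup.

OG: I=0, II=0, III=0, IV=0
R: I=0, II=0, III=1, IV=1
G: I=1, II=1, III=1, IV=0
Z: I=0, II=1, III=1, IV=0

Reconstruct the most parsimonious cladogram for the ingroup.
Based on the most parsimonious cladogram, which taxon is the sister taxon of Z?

The outgroup has state '0' for every character, so '1' is the derived state throughout.
I (derived state '1') is unique to G (autapomorphy; uninformative for grouping).
II: derived state '1' in G and Z only — synapomorphy for {G, Z}.
III (derived state '1') is shared by all ingroup taxa — unites the whole ingroup.
IV (derived state '1') is unique to R (autapomorphy; uninformative for grouping).
Most parsimonious ingroup topology: (R,(G,Z)).
Z and G form a cherry on this tree, so they are sister taxa.

G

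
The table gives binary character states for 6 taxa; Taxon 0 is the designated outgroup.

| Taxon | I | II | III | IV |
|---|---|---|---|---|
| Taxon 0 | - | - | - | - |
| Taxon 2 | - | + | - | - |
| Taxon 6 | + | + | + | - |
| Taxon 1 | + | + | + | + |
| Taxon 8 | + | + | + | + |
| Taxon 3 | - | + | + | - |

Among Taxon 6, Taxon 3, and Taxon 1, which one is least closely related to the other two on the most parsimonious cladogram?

Taxon 3

The outgroup has state '-' for every character, so '+' is the derived state throughout.
I: derived state '+' in Taxon 1, Taxon 6, and Taxon 8 only — synapomorphy for {Taxon 1, Taxon 6, Taxon 8}.
All ingroup taxa share the derived state '+' for II; it defines the ingroup but does not resolve relationships within it.
III (derived state '+') is shared by Taxon 1, Taxon 3, Taxon 6, and Taxon 8 — a synapomorphy uniting that clade.
IV: derived state '+' in Taxon 1 and Taxon 8 only — synapomorphy for {Taxon 1, Taxon 8}.
Most parsimonious ingroup topology: (Taxon 2,((Taxon 6,(Taxon 1,Taxon 8)),Taxon 3)).
Taxon 1 and Taxon 6 share a more recent common ancestor with each other than either does with Taxon 3, so Taxon 3 is the least closely related of the three.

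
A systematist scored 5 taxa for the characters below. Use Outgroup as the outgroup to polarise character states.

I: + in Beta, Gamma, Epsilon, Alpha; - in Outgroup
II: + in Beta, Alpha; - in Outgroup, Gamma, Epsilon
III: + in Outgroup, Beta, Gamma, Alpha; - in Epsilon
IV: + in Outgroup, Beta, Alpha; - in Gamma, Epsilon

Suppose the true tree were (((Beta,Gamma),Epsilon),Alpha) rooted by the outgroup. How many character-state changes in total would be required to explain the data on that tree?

6

Map each character onto (((Beta,Gamma),Epsilon),Alpha) (rooted by Outgroup) and count the minimum state changes it requires (Fitch parsimony):
I: 1; II: 2; III: 1; IV: 2.
Total tree length = 6.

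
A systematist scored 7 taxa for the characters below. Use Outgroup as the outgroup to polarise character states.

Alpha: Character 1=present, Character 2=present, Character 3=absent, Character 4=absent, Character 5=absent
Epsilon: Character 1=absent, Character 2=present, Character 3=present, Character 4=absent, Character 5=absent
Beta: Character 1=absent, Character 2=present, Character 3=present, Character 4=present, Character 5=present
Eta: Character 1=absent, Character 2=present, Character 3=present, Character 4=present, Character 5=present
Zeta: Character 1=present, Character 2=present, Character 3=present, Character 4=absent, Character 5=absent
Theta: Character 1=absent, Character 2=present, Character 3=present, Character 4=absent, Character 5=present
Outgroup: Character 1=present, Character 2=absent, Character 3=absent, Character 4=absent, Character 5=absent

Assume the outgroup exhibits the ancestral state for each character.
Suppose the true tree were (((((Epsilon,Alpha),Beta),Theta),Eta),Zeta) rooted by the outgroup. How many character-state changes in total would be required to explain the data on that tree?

Map each character onto (((((Epsilon,Alpha),Beta),Theta),Eta),Zeta) (rooted by Outgroup) and count the minimum state changes it requires (Fitch parsimony):
Character 1: 2; Character 2: 1; Character 3: 2; Character 4: 2; Character 5: 2.
Total tree length = 9.

9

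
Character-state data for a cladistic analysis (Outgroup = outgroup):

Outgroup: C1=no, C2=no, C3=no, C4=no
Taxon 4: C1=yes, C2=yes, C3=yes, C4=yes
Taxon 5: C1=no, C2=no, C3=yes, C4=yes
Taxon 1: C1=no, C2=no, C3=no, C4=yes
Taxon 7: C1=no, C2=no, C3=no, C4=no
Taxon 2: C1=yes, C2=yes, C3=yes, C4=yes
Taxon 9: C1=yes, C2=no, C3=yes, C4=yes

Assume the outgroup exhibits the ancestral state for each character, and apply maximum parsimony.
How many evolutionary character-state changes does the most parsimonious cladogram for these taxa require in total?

4

The outgroup has state 'no' for every character, so 'yes' is the derived state throughout.
Only Taxon 2, Taxon 4, and Taxon 9 show the derived state 'yes' for C1, supporting them as a clade.
Only Taxon 2 and Taxon 4 show the derived state 'yes' for C2, supporting them as a clade.
C3 (derived state 'yes') is shared by Taxon 2, Taxon 4, Taxon 5, and Taxon 9 — a synapomorphy uniting that clade.
C4 (derived state 'yes') is shared by Taxon 1, Taxon 2, Taxon 4, Taxon 5, and Taxon 9 — a synapomorphy uniting that clade.
Most parsimonious ingroup topology: (((((Taxon 4,Taxon 2),Taxon 9),Taxon 5),Taxon 1),Taxon 7).
Changes per character on this tree: C1: 1; C2: 1; C3: 1; C4: 1.
Total = 4.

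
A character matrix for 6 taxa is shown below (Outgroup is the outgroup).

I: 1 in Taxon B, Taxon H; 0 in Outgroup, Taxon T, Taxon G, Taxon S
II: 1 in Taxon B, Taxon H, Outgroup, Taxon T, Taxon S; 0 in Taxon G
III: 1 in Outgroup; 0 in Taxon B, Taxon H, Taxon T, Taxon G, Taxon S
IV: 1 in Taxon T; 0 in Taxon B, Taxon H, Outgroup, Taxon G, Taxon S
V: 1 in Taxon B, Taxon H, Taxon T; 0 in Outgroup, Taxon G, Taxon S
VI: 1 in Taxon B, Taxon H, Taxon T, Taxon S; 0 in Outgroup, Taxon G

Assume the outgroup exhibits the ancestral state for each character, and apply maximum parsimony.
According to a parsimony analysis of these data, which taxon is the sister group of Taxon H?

Taxon B

Character polarity is set by the outgroup: the derived state is whichever differs from the outgroup's state, so for II, III the derived state is '0', and for the remaining characters it is '1'.
Only Taxon B and Taxon H show the derived state '1' for I, supporting them as a clade.
II: derived state '0' in Taxon G only — an autapomorphy, so it tells us nothing about relationships among taxa.
All ingroup taxa share the derived state '0' for III; it defines the ingroup but does not resolve relationships within it.
IV: derived state '1' in Taxon T only — an autapomorphy, so it tells us nothing about relationships among taxa.
Only Taxon B, Taxon H, and Taxon T show the derived state '1' for V, supporting them as a clade.
Only Taxon B, Taxon H, Taxon S, and Taxon T show the derived state '1' for VI, supporting them as a clade.
Most parsimonious ingroup topology: (Taxon G,(Taxon S,((Taxon H,Taxon B),Taxon T))).
Taxon H and Taxon B form a cherry on this tree, so they are sister taxa.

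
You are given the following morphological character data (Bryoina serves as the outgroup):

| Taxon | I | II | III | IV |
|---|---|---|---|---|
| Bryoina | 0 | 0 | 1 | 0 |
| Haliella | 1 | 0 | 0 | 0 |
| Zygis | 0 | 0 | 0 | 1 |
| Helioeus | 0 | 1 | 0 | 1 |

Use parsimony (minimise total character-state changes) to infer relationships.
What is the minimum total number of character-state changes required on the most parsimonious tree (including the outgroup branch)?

4

Character polarity is set by the outgroup: the derived state is whichever differs from the outgroup's state, so for III the derived state is '0', and for the remaining characters it is '1'.
I: derived state '1' in Haliella only — an autapomorphy, so it tells us nothing about relationships among taxa.
II (derived state '1') is unique to Helioeus (autapomorphy; uninformative for grouping).
III (derived state '0') is shared by all ingroup taxa — unites the whole ingroup.
Only Helioeus and Zygis show the derived state '1' for IV, supporting them as a clade.
Most parsimonious ingroup topology: (Haliella,(Zygis,Helioeus)).
Changes per character on this tree: I: 1; II: 1; III: 1; IV: 1.
Total = 4.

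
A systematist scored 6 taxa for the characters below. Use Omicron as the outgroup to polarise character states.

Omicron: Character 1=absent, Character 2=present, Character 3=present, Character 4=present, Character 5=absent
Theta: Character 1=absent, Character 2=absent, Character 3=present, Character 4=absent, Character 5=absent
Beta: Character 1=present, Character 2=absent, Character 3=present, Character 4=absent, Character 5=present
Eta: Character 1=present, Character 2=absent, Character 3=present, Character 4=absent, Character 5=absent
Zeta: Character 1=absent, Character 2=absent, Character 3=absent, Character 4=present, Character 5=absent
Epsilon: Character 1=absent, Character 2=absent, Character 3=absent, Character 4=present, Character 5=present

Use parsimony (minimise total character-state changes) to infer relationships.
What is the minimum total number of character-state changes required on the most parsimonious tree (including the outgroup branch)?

6

Character polarity is set by the outgroup: the derived state is whichever differs from the outgroup's state, so for Character 2, Character 3, Character 4 the derived state is 'absent', and for the remaining characters it is 'present'.
Character 1 (derived state 'present') is shared by Beta and Eta — a synapomorphy uniting that clade.
Character 2 (derived state 'absent') is shared by all ingroup taxa — unites the whole ingroup.
Character 3 (derived state 'absent') is shared by Epsilon and Zeta — a synapomorphy uniting that clade.
Character 4: derived state 'absent' in Beta, Eta, and Theta only — synapomorphy for {Beta, Eta, Theta}.
Character 5 groups Beta and Epsilon, which is incompatible with the clades supported by the remaining characters; treating it as convergent (homoplasy) costs fewer steps than any alternative tree.
Most parsimonious ingroup topology: ((Theta,(Beta,Eta)),(Zeta,Epsilon)).
Changes per character on this tree: Character 1: 1; Character 2: 1; Character 3: 1; Character 4: 1; Character 5: 2.
Total = 6.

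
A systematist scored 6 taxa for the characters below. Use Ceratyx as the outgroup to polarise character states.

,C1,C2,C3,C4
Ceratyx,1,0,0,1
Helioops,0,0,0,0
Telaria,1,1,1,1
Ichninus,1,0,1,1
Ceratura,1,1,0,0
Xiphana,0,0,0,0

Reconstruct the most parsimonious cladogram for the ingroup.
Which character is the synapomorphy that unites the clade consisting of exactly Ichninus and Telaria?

C3

Character polarity is set by the outgroup: the derived state is whichever differs from the outgroup's state, so for C1, C4 the derived state is '0', and for the remaining characters it is '1'.
C1: derived state '0' in Helioops and Xiphana only — synapomorphy for {Helioops, Xiphana}.
C2 (state '1') occurs in Ceratura and Telaria but conflicts with the nesting implied by the other characters — most parsimoniously interpreted as homoplasy.
C3 (derived state '1') is shared by Ichninus and Telaria — a synapomorphy uniting that clade.
C4: derived state '0' in Ceratura, Helioops, and Xiphana only — synapomorphy for {Ceratura, Helioops, Xiphana}.
Most parsimonious ingroup topology: (((Helioops,Xiphana),Ceratura),(Telaria,Ichninus)).
The clade {Ichninus, Telaria} is supported by C3: its derived state '1' occurs in exactly those taxa and in no other taxon (including the outgroup).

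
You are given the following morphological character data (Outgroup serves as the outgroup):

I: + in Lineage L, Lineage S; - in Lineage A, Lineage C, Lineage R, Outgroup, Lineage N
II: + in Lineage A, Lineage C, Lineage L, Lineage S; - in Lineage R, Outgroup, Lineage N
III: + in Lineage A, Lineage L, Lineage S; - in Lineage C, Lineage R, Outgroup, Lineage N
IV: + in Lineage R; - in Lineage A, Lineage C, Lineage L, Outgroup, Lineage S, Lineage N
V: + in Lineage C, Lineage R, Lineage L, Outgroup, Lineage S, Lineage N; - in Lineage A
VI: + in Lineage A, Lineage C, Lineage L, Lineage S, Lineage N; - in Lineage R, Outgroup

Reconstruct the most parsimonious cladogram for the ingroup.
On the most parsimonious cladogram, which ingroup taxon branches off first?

Character polarity is set by the outgroup: the derived state is whichever differs from the outgroup's state, so for V the derived state is '-', and for the remaining characters it is '+'.
I (derived state '+') is shared by Lineage L and Lineage S — a synapomorphy uniting that clade.
II: derived state '+' in Lineage A, Lineage C, Lineage L, and Lineage S only — synapomorphy for {Lineage A, Lineage C, Lineage L, Lineage S}.
III: derived state '+' in Lineage A, Lineage L, and Lineage S only — synapomorphy for {Lineage A, Lineage L, Lineage S}.
IV (derived state '+') is unique to Lineage R (autapomorphy; uninformative for grouping).
V (derived state '-') is unique to Lineage A (autapomorphy; uninformative for grouping).
Only Lineage A, Lineage C, Lineage L, Lineage N, and Lineage S show the derived state '+' for VI, supporting them as a clade.
Most parsimonious ingroup topology: ((((Lineage A,(Lineage L,Lineage S)),Lineage C),Lineage N),Lineage R).
Lineage R is sister to the clade containing all other ingroup taxa, so it is the earliest-diverging (most basal) ingroup lineage.

Lineage R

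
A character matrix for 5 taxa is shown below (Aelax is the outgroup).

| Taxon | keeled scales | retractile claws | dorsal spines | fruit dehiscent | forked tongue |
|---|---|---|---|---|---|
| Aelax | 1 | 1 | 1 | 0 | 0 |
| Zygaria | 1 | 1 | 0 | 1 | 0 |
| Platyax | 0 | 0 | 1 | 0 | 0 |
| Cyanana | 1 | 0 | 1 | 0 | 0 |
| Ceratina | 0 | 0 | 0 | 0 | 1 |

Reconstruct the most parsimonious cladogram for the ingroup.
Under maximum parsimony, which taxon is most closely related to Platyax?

Ceratina

Character polarity is set by the outgroup: the derived state is whichever differs from the outgroup's state, so for keeled scales, retractile claws, dorsal spines the derived state is '0', and for the remaining characters it is '1'.
keeled scales (derived state '0') is shared by Ceratina and Platyax — a synapomorphy uniting that clade.
retractile claws: derived state '0' in Ceratina, Cyanana, and Platyax only — synapomorphy for {Ceratina, Cyanana, Platyax}.
dorsal spines groups Ceratina and Zygaria, which is incompatible with the clades supported by the remaining characters; treating it as convergent (homoplasy) costs fewer steps than any alternative tree.
fruit dehiscent: derived state '1' in Zygaria only — an autapomorphy, so it tells us nothing about relationships among taxa.
forked tongue: derived state '1' in Ceratina only — an autapomorphy, so it tells us nothing about relationships among taxa.
Most parsimonious ingroup topology: (Zygaria,((Platyax,Ceratina),Cyanana)).
Platyax and Ceratina form a cherry on this tree, so they are sister taxa.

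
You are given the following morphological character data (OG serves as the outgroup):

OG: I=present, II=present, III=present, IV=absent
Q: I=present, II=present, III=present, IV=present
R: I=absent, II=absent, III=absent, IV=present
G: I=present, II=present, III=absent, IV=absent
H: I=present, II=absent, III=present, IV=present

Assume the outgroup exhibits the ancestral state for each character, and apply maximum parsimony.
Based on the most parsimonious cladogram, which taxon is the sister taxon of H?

R

Character polarity is set by the outgroup: the derived state is whichever differs from the outgroup's state, so for I, II, III the derived state is 'absent', and for the remaining characters it is 'present'.
I: derived state 'absent' in R only — an autapomorphy, so it tells us nothing about relationships among taxa.
Only H and R show the derived state 'absent' for II, supporting them as a clade.
III groups G and R, which is incompatible with the clades supported by the remaining characters; treating it as convergent (homoplasy) costs fewer steps than any alternative tree.
IV (derived state 'present') is shared by H, Q, and R — a synapomorphy uniting that clade.
Most parsimonious ingroup topology: ((Q,(R,H)),G).
H and R form a cherry on this tree, so they are sister taxa.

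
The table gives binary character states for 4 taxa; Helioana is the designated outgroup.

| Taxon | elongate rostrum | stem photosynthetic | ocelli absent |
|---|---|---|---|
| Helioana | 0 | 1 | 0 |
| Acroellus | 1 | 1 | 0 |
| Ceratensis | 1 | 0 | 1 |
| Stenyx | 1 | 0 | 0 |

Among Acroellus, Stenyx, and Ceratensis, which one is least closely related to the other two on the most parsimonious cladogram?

Character polarity is set by the outgroup: the derived state is whichever differs from the outgroup's state, so for stem photosynthetic the derived state is '0', and for the remaining characters it is '1'.
All ingroup taxa share the derived state '1' for elongate rostrum; it defines the ingroup but does not resolve relationships within it.
stem photosynthetic (derived state '0') is shared by Ceratensis and Stenyx — a synapomorphy uniting that clade.
ocelli absent: derived state '1' in Ceratensis only — an autapomorphy, so it tells us nothing about relationships among taxa.
Most parsimonious ingroup topology: (Acroellus,(Ceratensis,Stenyx)).
Ceratensis and Stenyx share a more recent common ancestor with each other than either does with Acroellus, so Acroellus is the least closely related of the three.

Acroellus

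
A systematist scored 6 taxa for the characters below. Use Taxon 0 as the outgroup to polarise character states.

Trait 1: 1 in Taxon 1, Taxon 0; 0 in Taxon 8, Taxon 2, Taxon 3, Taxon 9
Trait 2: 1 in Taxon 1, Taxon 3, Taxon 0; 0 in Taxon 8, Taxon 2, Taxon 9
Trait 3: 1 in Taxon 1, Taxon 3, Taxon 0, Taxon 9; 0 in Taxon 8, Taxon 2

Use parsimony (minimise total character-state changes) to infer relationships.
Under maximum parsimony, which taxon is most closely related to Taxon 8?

The outgroup has state '1' for every character, so '0' is the derived state throughout.
Only Taxon 2, Taxon 3, Taxon 8, and Taxon 9 show the derived state '0' for Trait 1, supporting them as a clade.
Trait 2 (derived state '0') is shared by Taxon 2, Taxon 8, and Taxon 9 — a synapomorphy uniting that clade.
Trait 3 (derived state '0') is shared by Taxon 2 and Taxon 8 — a synapomorphy uniting that clade.
Most parsimonious ingroup topology: ((((Taxon 8,Taxon 2),Taxon 9),Taxon 3),Taxon 1).
Taxon 8 and Taxon 2 form a cherry on this tree, so they are sister taxa.

Taxon 2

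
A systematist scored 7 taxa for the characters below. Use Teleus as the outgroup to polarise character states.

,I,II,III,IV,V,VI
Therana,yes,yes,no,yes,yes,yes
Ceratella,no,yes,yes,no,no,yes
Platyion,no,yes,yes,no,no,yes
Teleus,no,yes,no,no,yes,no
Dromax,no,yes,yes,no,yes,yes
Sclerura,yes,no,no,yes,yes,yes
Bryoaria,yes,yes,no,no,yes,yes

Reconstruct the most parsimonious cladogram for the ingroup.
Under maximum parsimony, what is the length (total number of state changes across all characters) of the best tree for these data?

6

Character polarity is set by the outgroup: the derived state is whichever differs from the outgroup's state, so for II, V the derived state is 'no', and for the remaining characters it is 'yes'.
Only Bryoaria, Sclerura, and Therana show the derived state 'yes' for I, supporting them as a clade.
II: derived state 'no' in Sclerura only — an autapomorphy, so it tells us nothing about relationships among taxa.
III (derived state 'yes') is shared by Ceratella, Dromax, and Platyion — a synapomorphy uniting that clade.
IV: derived state 'yes' in Sclerura and Therana only — synapomorphy for {Sclerura, Therana}.
Only Ceratella and Platyion show the derived state 'no' for V, supporting them as a clade.
VI (derived state 'yes') is shared by all ingroup taxa — unites the whole ingroup.
Most parsimonious ingroup topology: ((Bryoaria,(Sclerura,Therana)),((Ceratella,Platyion),Dromax)).
Changes per character on this tree: I: 1; II: 1; III: 1; IV: 1; V: 1; VI: 1.
Total = 6.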